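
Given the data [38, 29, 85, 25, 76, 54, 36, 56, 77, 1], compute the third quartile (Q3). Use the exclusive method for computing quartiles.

76.25

Step 1: Sort the data: [1, 25, 29, 36, 38, 54, 56, 76, 77, 85]
Step 2: n = 10
Step 3: Using the exclusive quartile method:
  Q1 = 28
  Q2 (median) = 46
  Q3 = 76.25
  IQR = Q3 - Q1 = 76.25 - 28 = 48.25
Step 4: Q3 = 76.25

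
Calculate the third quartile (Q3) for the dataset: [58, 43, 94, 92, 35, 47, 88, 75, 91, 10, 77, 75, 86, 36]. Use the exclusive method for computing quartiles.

88.75

Step 1: Sort the data: [10, 35, 36, 43, 47, 58, 75, 75, 77, 86, 88, 91, 92, 94]
Step 2: n = 14
Step 3: Using the exclusive quartile method:
  Q1 = 41.25
  Q2 (median) = 75
  Q3 = 88.75
  IQR = Q3 - Q1 = 88.75 - 41.25 = 47.5
Step 4: Q3 = 88.75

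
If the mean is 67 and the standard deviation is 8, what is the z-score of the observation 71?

0.5

Step 1: Recall the z-score formula: z = (x - mu) / sigma
Step 2: Substitute values: z = (71 - 67) / 8
Step 3: z = 4 / 8 = 0.5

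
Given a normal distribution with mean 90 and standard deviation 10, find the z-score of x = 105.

1.5

Step 1: Recall the z-score formula: z = (x - mu) / sigma
Step 2: Substitute values: z = (105 - 90) / 10
Step 3: z = 15 / 10 = 1.5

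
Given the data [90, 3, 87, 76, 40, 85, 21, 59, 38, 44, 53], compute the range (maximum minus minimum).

87

Step 1: Identify the maximum value: max = 90
Step 2: Identify the minimum value: min = 3
Step 3: Range = max - min = 90 - 3 = 87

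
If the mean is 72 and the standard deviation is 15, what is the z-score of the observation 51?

-1.4

Step 1: Recall the z-score formula: z = (x - mu) / sigma
Step 2: Substitute values: z = (51 - 72) / 15
Step 3: z = -21 / 15 = -1.4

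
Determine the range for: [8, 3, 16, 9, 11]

13

Step 1: Identify the maximum value: max = 16
Step 2: Identify the minimum value: min = 3
Step 3: Range = max - min = 16 - 3 = 13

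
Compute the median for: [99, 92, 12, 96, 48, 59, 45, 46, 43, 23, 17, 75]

47

Step 1: Sort the data in ascending order: [12, 17, 23, 43, 45, 46, 48, 59, 75, 92, 96, 99]
Step 2: The number of values is n = 12.
Step 3: Since n is even, the median is the average of positions 6 and 7:
  Median = (46 + 48) / 2 = 47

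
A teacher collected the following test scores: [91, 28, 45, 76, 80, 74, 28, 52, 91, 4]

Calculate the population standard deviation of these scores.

28.5498

Step 1: Compute the mean: 56.9
Step 2: Sum of squared deviations from the mean: 8150.9
Step 3: Population variance = 8150.9 / 10 = 815.09
Step 4: Standard deviation = sqrt(815.09) = 28.5498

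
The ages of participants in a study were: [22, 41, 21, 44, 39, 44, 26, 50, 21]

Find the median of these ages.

39

Step 1: Sort the data in ascending order: [21, 21, 22, 26, 39, 41, 44, 44, 50]
Step 2: The number of values is n = 9.
Step 3: Since n is odd, the median is the middle value at position 5: 39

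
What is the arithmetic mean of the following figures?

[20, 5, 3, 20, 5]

10.6

Step 1: Sum all values: 20 + 5 + 3 + 20 + 5 = 53
Step 2: Count the number of values: n = 5
Step 3: Mean = sum / n = 53 / 5 = 10.6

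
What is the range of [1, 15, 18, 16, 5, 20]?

19

Step 1: Identify the maximum value: max = 20
Step 2: Identify the minimum value: min = 1
Step 3: Range = max - min = 20 - 1 = 19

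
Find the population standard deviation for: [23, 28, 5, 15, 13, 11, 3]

8.3666

Step 1: Compute the mean: 14
Step 2: Sum of squared deviations from the mean: 490
Step 3: Population variance = 490 / 7 = 70
Step 4: Standard deviation = sqrt(70) = 8.3666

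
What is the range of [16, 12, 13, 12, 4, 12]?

12

Step 1: Identify the maximum value: max = 16
Step 2: Identify the minimum value: min = 4
Step 3: Range = max - min = 16 - 4 = 12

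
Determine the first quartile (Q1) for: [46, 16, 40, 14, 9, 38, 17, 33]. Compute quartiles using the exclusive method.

14.5

Step 1: Sort the data: [9, 14, 16, 17, 33, 38, 40, 46]
Step 2: n = 8
Step 3: Using the exclusive quartile method:
  Q1 = 14.5
  Q2 (median) = 25
  Q3 = 39.5
  IQR = Q3 - Q1 = 39.5 - 14.5 = 25
Step 4: Q1 = 14.5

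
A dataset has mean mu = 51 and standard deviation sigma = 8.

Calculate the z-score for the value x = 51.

0

Step 1: Recall the z-score formula: z = (x - mu) / sigma
Step 2: Substitute values: z = (51 - 51) / 8
Step 3: z = 0 / 8 = 0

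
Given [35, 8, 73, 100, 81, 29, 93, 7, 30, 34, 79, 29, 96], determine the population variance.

1078.6982

Step 1: Compute the mean: (35 + 8 + 73 + 100 + 81 + 29 + 93 + 7 + 30 + 34 + 79 + 29 + 96) / 13 = 53.3846
Step 2: Compute squared deviations from the mean:
  (35 - 53.3846)^2 = 337.9941
  (8 - 53.3846)^2 = 2059.7633
  (73 - 53.3846)^2 = 384.7633
  (100 - 53.3846)^2 = 2172.9941
  (81 - 53.3846)^2 = 762.6095
  (29 - 53.3846)^2 = 594.6095
  (93 - 53.3846)^2 = 1569.3787
  (7 - 53.3846)^2 = 2151.5325
  (30 - 53.3846)^2 = 546.8402
  (34 - 53.3846)^2 = 375.7633
  (79 - 53.3846)^2 = 656.1479
  (29 - 53.3846)^2 = 594.6095
  (96 - 53.3846)^2 = 1816.071
Step 3: Sum of squared deviations = 14023.0769
Step 4: Population variance = 14023.0769 / 13 = 1078.6982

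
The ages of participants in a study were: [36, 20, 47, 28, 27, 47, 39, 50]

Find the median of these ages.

37.5

Step 1: Sort the data in ascending order: [20, 27, 28, 36, 39, 47, 47, 50]
Step 2: The number of values is n = 8.
Step 3: Since n is even, the median is the average of positions 4 and 5:
  Median = (36 + 39) / 2 = 37.5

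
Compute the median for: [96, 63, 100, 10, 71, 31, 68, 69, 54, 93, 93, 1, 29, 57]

65.5

Step 1: Sort the data in ascending order: [1, 10, 29, 31, 54, 57, 63, 68, 69, 71, 93, 93, 96, 100]
Step 2: The number of values is n = 14.
Step 3: Since n is even, the median is the average of positions 7 and 8:
  Median = (63 + 68) / 2 = 65.5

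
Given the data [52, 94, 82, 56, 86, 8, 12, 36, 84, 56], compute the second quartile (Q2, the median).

56

Step 1: Sort the data: [8, 12, 36, 52, 56, 56, 82, 84, 86, 94]
Step 2: n = 10
Step 3: Q2 is the median. Since n is even, it is the average of the values at positions 5 and 6:
  Q2 = (56 + 56) / 2 = 56
Step 4: Q2 = 56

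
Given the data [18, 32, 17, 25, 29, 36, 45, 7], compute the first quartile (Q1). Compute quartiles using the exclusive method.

17.25

Step 1: Sort the data: [7, 17, 18, 25, 29, 32, 36, 45]
Step 2: n = 8
Step 3: Using the exclusive quartile method:
  Q1 = 17.25
  Q2 (median) = 27
  Q3 = 35
  IQR = Q3 - Q1 = 35 - 17.25 = 17.75
Step 4: Q1 = 17.25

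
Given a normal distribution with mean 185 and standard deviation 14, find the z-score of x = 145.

-2.8571

Step 1: Recall the z-score formula: z = (x - mu) / sigma
Step 2: Substitute values: z = (145 - 185) / 14
Step 3: z = -40 / 14 = -2.8571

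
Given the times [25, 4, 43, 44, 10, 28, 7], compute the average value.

23

Step 1: Sum all values: 25 + 4 + 43 + 44 + 10 + 28 + 7 = 161
Step 2: Count the number of values: n = 7
Step 3: Mean = sum / n = 161 / 7 = 23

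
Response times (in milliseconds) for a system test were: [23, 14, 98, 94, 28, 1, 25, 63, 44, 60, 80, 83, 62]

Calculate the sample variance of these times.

1013.7436

Step 1: Compute the mean: (23 + 14 + 98 + 94 + 28 + 1 + 25 + 63 + 44 + 60 + 80 + 83 + 62) / 13 = 51.9231
Step 2: Compute squared deviations from the mean:
  (23 - 51.9231)^2 = 836.5444
  (14 - 51.9231)^2 = 1438.1598
  (98 - 51.9231)^2 = 2123.0828
  (94 - 51.9231)^2 = 1770.4675
  (28 - 51.9231)^2 = 572.3136
  (1 - 51.9231)^2 = 2593.1598
  (25 - 51.9231)^2 = 724.8521
  (63 - 51.9231)^2 = 122.6982
  (44 - 51.9231)^2 = 62.7751
  (60 - 51.9231)^2 = 65.2367
  (80 - 51.9231)^2 = 788.3136
  (83 - 51.9231)^2 = 965.7751
  (62 - 51.9231)^2 = 101.5444
Step 3: Sum of squared deviations = 12164.9231
Step 4: Sample variance = 12164.9231 / 12 = 1013.7436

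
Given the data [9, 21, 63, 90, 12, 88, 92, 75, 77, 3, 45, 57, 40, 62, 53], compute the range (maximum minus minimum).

89

Step 1: Identify the maximum value: max = 92
Step 2: Identify the minimum value: min = 3
Step 3: Range = max - min = 92 - 3 = 89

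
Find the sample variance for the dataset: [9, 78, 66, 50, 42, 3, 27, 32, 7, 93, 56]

889.2909

Step 1: Compute the mean: (9 + 78 + 66 + 50 + 42 + 3 + 27 + 32 + 7 + 93 + 56) / 11 = 42.0909
Step 2: Compute squared deviations from the mean:
  (9 - 42.0909)^2 = 1095.0083
  (78 - 42.0909)^2 = 1289.4628
  (66 - 42.0909)^2 = 571.6446
  (50 - 42.0909)^2 = 62.5537
  (42 - 42.0909)^2 = 0.0083
  (3 - 42.0909)^2 = 1528.0992
  (27 - 42.0909)^2 = 227.7355
  (32 - 42.0909)^2 = 101.8264
  (7 - 42.0909)^2 = 1231.3719
  (93 - 42.0909)^2 = 2591.7355
  (56 - 42.0909)^2 = 193.4628
Step 3: Sum of squared deviations = 8892.9091
Step 4: Sample variance = 8892.9091 / 10 = 889.2909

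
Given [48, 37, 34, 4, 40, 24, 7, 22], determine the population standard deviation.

14.6714

Step 1: Compute the mean: 27
Step 2: Sum of squared deviations from the mean: 1722
Step 3: Population variance = 1722 / 8 = 215.25
Step 4: Standard deviation = sqrt(215.25) = 14.6714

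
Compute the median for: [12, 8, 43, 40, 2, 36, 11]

12

Step 1: Sort the data in ascending order: [2, 8, 11, 12, 36, 40, 43]
Step 2: The number of values is n = 7.
Step 3: Since n is odd, the median is the middle value at position 4: 12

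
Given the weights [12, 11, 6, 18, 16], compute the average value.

12.6

Step 1: Sum all values: 12 + 11 + 6 + 18 + 16 = 63
Step 2: Count the number of values: n = 5
Step 3: Mean = sum / n = 63 / 5 = 12.6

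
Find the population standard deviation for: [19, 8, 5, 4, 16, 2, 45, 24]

13.3972

Step 1: Compute the mean: 15.375
Step 2: Sum of squared deviations from the mean: 1435.875
Step 3: Population variance = 1435.875 / 8 = 179.4844
Step 4: Standard deviation = sqrt(179.4844) = 13.3972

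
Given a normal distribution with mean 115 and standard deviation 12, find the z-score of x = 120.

0.4167

Step 1: Recall the z-score formula: z = (x - mu) / sigma
Step 2: Substitute values: z = (120 - 115) / 12
Step 3: z = 5 / 12 = 0.4167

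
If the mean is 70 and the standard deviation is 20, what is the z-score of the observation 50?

-1

Step 1: Recall the z-score formula: z = (x - mu) / sigma
Step 2: Substitute values: z = (50 - 70) / 20
Step 3: z = -20 / 20 = -1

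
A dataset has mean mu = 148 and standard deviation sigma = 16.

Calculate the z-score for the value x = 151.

0.1875

Step 1: Recall the z-score formula: z = (x - mu) / sigma
Step 2: Substitute values: z = (151 - 148) / 16
Step 3: z = 3 / 16 = 0.1875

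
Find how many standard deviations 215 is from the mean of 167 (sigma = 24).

2

Step 1: Recall the z-score formula: z = (x - mu) / sigma
Step 2: Substitute values: z = (215 - 167) / 24
Step 3: z = 48 / 24 = 2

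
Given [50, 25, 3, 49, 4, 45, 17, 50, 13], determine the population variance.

361.358

Step 1: Compute the mean: (50 + 25 + 3 + 49 + 4 + 45 + 17 + 50 + 13) / 9 = 28.4444
Step 2: Compute squared deviations from the mean:
  (50 - 28.4444)^2 = 464.642
  (25 - 28.4444)^2 = 11.8642
  (3 - 28.4444)^2 = 647.4198
  (49 - 28.4444)^2 = 422.5309
  (4 - 28.4444)^2 = 597.5309
  (45 - 28.4444)^2 = 274.0864
  (17 - 28.4444)^2 = 130.9753
  (50 - 28.4444)^2 = 464.642
  (13 - 28.4444)^2 = 238.5309
Step 3: Sum of squared deviations = 3252.2222
Step 4: Population variance = 3252.2222 / 9 = 361.358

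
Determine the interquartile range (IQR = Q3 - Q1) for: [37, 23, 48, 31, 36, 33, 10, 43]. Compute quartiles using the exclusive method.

16.5

Step 1: Sort the data: [10, 23, 31, 33, 36, 37, 43, 48]
Step 2: n = 8
Step 3: Using the exclusive quartile method:
  Q1 = 25
  Q2 (median) = 34.5
  Q3 = 41.5
  IQR = Q3 - Q1 = 41.5 - 25 = 16.5
Step 4: IQR = 16.5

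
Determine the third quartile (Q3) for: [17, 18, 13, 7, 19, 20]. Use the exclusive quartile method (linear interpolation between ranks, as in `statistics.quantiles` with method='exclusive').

19.25

Step 1: Sort the data: [7, 13, 17, 18, 19, 20]
Step 2: n = 6
Step 3: Using the exclusive quartile method:
  Q1 = 11.5
  Q2 (median) = 17.5
  Q3 = 19.25
  IQR = Q3 - Q1 = 19.25 - 11.5 = 7.75
Step 4: Q3 = 19.25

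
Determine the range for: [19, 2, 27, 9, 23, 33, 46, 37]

44

Step 1: Identify the maximum value: max = 46
Step 2: Identify the minimum value: min = 2
Step 3: Range = max - min = 46 - 2 = 44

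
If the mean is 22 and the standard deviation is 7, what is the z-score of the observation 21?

-0.1429

Step 1: Recall the z-score formula: z = (x - mu) / sigma
Step 2: Substitute values: z = (21 - 22) / 7
Step 3: z = -1 / 7 = -0.1429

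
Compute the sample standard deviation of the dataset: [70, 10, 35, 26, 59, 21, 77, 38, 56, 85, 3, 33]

26.4991

Step 1: Compute the mean: 42.75
Step 2: Sum of squared deviations from the mean: 7724.25
Step 3: Sample variance = 7724.25 / 11 = 702.2045
Step 4: Standard deviation = sqrt(702.2045) = 26.4991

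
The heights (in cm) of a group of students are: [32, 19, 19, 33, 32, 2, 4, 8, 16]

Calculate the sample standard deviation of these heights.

12.114

Step 1: Compute the mean: 18.3333
Step 2: Sum of squared deviations from the mean: 1174
Step 3: Sample variance = 1174 / 8 = 146.75
Step 4: Standard deviation = sqrt(146.75) = 12.114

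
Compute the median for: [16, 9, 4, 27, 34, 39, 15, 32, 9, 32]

21.5

Step 1: Sort the data in ascending order: [4, 9, 9, 15, 16, 27, 32, 32, 34, 39]
Step 2: The number of values is n = 10.
Step 3: Since n is even, the median is the average of positions 5 and 6:
  Median = (16 + 27) / 2 = 21.5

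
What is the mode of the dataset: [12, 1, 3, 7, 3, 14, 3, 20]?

3

Step 1: Count the frequency of each value:
  1: appears 1 time(s)
  3: appears 3 time(s)
  7: appears 1 time(s)
  12: appears 1 time(s)
  14: appears 1 time(s)
  20: appears 1 time(s)
Step 2: The value 3 appears most frequently (3 times).
Step 3: Mode = 3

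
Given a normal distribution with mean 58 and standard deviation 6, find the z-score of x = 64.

1

Step 1: Recall the z-score formula: z = (x - mu) / sigma
Step 2: Substitute values: z = (64 - 58) / 6
Step 3: z = 6 / 6 = 1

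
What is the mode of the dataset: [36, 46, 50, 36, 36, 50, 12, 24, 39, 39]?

36

Step 1: Count the frequency of each value:
  12: appears 1 time(s)
  24: appears 1 time(s)
  36: appears 3 time(s)
  39: appears 2 time(s)
  46: appears 1 time(s)
  50: appears 2 time(s)
Step 2: The value 36 appears most frequently (3 times).
Step 3: Mode = 36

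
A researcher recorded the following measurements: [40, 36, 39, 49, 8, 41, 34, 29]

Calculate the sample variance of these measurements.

148.2857

Step 1: Compute the mean: (40 + 36 + 39 + 49 + 8 + 41 + 34 + 29) / 8 = 34.5
Step 2: Compute squared deviations from the mean:
  (40 - 34.5)^2 = 30.25
  (36 - 34.5)^2 = 2.25
  (39 - 34.5)^2 = 20.25
  (49 - 34.5)^2 = 210.25
  (8 - 34.5)^2 = 702.25
  (41 - 34.5)^2 = 42.25
  (34 - 34.5)^2 = 0.25
  (29 - 34.5)^2 = 30.25
Step 3: Sum of squared deviations = 1038
Step 4: Sample variance = 1038 / 7 = 148.2857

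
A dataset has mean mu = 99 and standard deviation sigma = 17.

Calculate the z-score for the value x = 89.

-0.5882

Step 1: Recall the z-score formula: z = (x - mu) / sigma
Step 2: Substitute values: z = (89 - 99) / 17
Step 3: z = -10 / 17 = -0.5882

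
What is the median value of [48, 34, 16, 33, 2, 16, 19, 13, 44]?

19

Step 1: Sort the data in ascending order: [2, 13, 16, 16, 19, 33, 34, 44, 48]
Step 2: The number of values is n = 9.
Step 3: Since n is odd, the median is the middle value at position 5: 19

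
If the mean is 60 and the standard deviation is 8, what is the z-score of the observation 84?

3

Step 1: Recall the z-score formula: z = (x - mu) / sigma
Step 2: Substitute values: z = (84 - 60) / 8
Step 3: z = 24 / 8 = 3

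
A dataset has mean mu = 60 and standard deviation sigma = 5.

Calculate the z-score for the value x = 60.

0

Step 1: Recall the z-score formula: z = (x - mu) / sigma
Step 2: Substitute values: z = (60 - 60) / 5
Step 3: z = 0 / 5 = 0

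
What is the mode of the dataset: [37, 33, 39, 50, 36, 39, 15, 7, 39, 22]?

39

Step 1: Count the frequency of each value:
  7: appears 1 time(s)
  15: appears 1 time(s)
  22: appears 1 time(s)
  33: appears 1 time(s)
  36: appears 1 time(s)
  37: appears 1 time(s)
  39: appears 3 time(s)
  50: appears 1 time(s)
Step 2: The value 39 appears most frequently (3 times).
Step 3: Mode = 39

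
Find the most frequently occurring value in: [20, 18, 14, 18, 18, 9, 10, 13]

18

Step 1: Count the frequency of each value:
  9: appears 1 time(s)
  10: appears 1 time(s)
  13: appears 1 time(s)
  14: appears 1 time(s)
  18: appears 3 time(s)
  20: appears 1 time(s)
Step 2: The value 18 appears most frequently (3 times).
Step 3: Mode = 18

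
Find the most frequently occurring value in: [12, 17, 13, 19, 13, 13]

13

Step 1: Count the frequency of each value:
  12: appears 1 time(s)
  13: appears 3 time(s)
  17: appears 1 time(s)
  19: appears 1 time(s)
Step 2: The value 13 appears most frequently (3 times).
Step 3: Mode = 13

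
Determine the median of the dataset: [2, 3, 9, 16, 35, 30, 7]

9

Step 1: Sort the data in ascending order: [2, 3, 7, 9, 16, 30, 35]
Step 2: The number of values is n = 7.
Step 3: Since n is odd, the median is the middle value at position 4: 9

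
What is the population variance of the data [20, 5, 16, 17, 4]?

43.44

Step 1: Compute the mean: (20 + 5 + 16 + 17 + 4) / 5 = 12.4
Step 2: Compute squared deviations from the mean:
  (20 - 12.4)^2 = 57.76
  (5 - 12.4)^2 = 54.76
  (16 - 12.4)^2 = 12.96
  (17 - 12.4)^2 = 21.16
  (4 - 12.4)^2 = 70.56
Step 3: Sum of squared deviations = 217.2
Step 4: Population variance = 217.2 / 5 = 43.44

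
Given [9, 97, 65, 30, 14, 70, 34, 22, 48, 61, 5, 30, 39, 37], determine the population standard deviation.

24.9441

Step 1: Compute the mean: 40.0714
Step 2: Sum of squared deviations from the mean: 8710.9286
Step 3: Population variance = 8710.9286 / 14 = 622.2092
Step 4: Standard deviation = sqrt(622.2092) = 24.9441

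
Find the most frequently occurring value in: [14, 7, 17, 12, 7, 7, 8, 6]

7

Step 1: Count the frequency of each value:
  6: appears 1 time(s)
  7: appears 3 time(s)
  8: appears 1 time(s)
  12: appears 1 time(s)
  14: appears 1 time(s)
  17: appears 1 time(s)
Step 2: The value 7 appears most frequently (3 times).
Step 3: Mode = 7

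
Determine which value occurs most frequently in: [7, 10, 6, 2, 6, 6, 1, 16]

6

Step 1: Count the frequency of each value:
  1: appears 1 time(s)
  2: appears 1 time(s)
  6: appears 3 time(s)
  7: appears 1 time(s)
  10: appears 1 time(s)
  16: appears 1 time(s)
Step 2: The value 6 appears most frequently (3 times).
Step 3: Mode = 6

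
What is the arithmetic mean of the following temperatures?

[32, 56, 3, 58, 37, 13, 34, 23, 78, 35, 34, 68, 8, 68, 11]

37.2

Step 1: Sum all values: 32 + 56 + 3 + 58 + 37 + 13 + 34 + 23 + 78 + 35 + 34 + 68 + 8 + 68 + 11 = 558
Step 2: Count the number of values: n = 15
Step 3: Mean = sum / n = 558 / 15 = 37.2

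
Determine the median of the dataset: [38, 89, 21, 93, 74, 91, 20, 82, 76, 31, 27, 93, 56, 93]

75

Step 1: Sort the data in ascending order: [20, 21, 27, 31, 38, 56, 74, 76, 82, 89, 91, 93, 93, 93]
Step 2: The number of values is n = 14.
Step 3: Since n is even, the median is the average of positions 7 and 8:
  Median = (74 + 76) / 2 = 75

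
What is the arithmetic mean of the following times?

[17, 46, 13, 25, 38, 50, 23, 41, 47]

33.3333

Step 1: Sum all values: 17 + 46 + 13 + 25 + 38 + 50 + 23 + 41 + 47 = 300
Step 2: Count the number of values: n = 9
Step 3: Mean = sum / n = 300 / 9 = 33.3333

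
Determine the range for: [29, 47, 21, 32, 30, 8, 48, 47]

40

Step 1: Identify the maximum value: max = 48
Step 2: Identify the minimum value: min = 8
Step 3: Range = max - min = 48 - 8 = 40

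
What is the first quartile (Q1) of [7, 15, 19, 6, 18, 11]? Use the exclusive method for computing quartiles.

6.75

Step 1: Sort the data: [6, 7, 11, 15, 18, 19]
Step 2: n = 6
Step 3: Using the exclusive quartile method:
  Q1 = 6.75
  Q2 (median) = 13
  Q3 = 18.25
  IQR = Q3 - Q1 = 18.25 - 6.75 = 11.5
Step 4: Q1 = 6.75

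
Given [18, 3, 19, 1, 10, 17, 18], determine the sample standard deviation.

7.6532

Step 1: Compute the mean: 12.2857
Step 2: Sum of squared deviations from the mean: 351.4286
Step 3: Sample variance = 351.4286 / 6 = 58.5714
Step 4: Standard deviation = sqrt(58.5714) = 7.6532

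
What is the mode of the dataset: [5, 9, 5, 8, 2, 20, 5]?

5

Step 1: Count the frequency of each value:
  2: appears 1 time(s)
  5: appears 3 time(s)
  8: appears 1 time(s)
  9: appears 1 time(s)
  20: appears 1 time(s)
Step 2: The value 5 appears most frequently (3 times).
Step 3: Mode = 5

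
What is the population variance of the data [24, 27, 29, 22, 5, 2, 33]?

123.9184

Step 1: Compute the mean: (24 + 27 + 29 + 22 + 5 + 2 + 33) / 7 = 20.2857
Step 2: Compute squared deviations from the mean:
  (24 - 20.2857)^2 = 13.7959
  (27 - 20.2857)^2 = 45.0816
  (29 - 20.2857)^2 = 75.9388
  (22 - 20.2857)^2 = 2.9388
  (5 - 20.2857)^2 = 233.6531
  (2 - 20.2857)^2 = 334.3673
  (33 - 20.2857)^2 = 161.6531
Step 3: Sum of squared deviations = 867.4286
Step 4: Population variance = 867.4286 / 7 = 123.9184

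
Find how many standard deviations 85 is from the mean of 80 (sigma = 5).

1

Step 1: Recall the z-score formula: z = (x - mu) / sigma
Step 2: Substitute values: z = (85 - 80) / 5
Step 3: z = 5 / 5 = 1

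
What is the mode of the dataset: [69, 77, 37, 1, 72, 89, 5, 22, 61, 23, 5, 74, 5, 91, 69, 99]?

5

Step 1: Count the frequency of each value:
  1: appears 1 time(s)
  5: appears 3 time(s)
  22: appears 1 time(s)
  23: appears 1 time(s)
  37: appears 1 time(s)
  61: appears 1 time(s)
  69: appears 2 time(s)
  72: appears 1 time(s)
  74: appears 1 time(s)
  77: appears 1 time(s)
  89: appears 1 time(s)
  91: appears 1 time(s)
  99: appears 1 time(s)
Step 2: The value 5 appears most frequently (3 times).
Step 3: Mode = 5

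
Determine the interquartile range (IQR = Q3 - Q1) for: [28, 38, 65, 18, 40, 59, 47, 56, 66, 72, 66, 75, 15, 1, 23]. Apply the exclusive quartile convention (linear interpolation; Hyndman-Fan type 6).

43

Step 1: Sort the data: [1, 15, 18, 23, 28, 38, 40, 47, 56, 59, 65, 66, 66, 72, 75]
Step 2: n = 15
Step 3: Using the exclusive quartile method:
  Q1 = 23
  Q2 (median) = 47
  Q3 = 66
  IQR = Q3 - Q1 = 66 - 23 = 43
Step 4: IQR = 43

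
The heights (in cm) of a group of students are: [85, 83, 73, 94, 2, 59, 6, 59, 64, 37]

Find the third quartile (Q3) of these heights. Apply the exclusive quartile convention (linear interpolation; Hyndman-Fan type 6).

83.5

Step 1: Sort the data: [2, 6, 37, 59, 59, 64, 73, 83, 85, 94]
Step 2: n = 10
Step 3: Using the exclusive quartile method:
  Q1 = 29.25
  Q2 (median) = 61.5
  Q3 = 83.5
  IQR = Q3 - Q1 = 83.5 - 29.25 = 54.25
Step 4: Q3 = 83.5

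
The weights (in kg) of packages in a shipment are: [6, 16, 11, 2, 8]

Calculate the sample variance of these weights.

27.8

Step 1: Compute the mean: (6 + 16 + 11 + 2 + 8) / 5 = 8.6
Step 2: Compute squared deviations from the mean:
  (6 - 8.6)^2 = 6.76
  (16 - 8.6)^2 = 54.76
  (11 - 8.6)^2 = 5.76
  (2 - 8.6)^2 = 43.56
  (8 - 8.6)^2 = 0.36
Step 3: Sum of squared deviations = 111.2
Step 4: Sample variance = 111.2 / 4 = 27.8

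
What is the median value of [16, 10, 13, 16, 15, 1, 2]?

13

Step 1: Sort the data in ascending order: [1, 2, 10, 13, 15, 16, 16]
Step 2: The number of values is n = 7.
Step 3: Since n is odd, the median is the middle value at position 4: 13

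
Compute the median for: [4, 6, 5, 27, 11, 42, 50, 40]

19

Step 1: Sort the data in ascending order: [4, 5, 6, 11, 27, 40, 42, 50]
Step 2: The number of values is n = 8.
Step 3: Since n is even, the median is the average of positions 4 and 5:
  Median = (11 + 27) / 2 = 19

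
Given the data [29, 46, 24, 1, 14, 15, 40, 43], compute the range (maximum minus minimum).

45

Step 1: Identify the maximum value: max = 46
Step 2: Identify the minimum value: min = 1
Step 3: Range = max - min = 46 - 1 = 45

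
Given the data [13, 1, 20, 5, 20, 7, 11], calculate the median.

11

Step 1: Sort the data in ascending order: [1, 5, 7, 11, 13, 20, 20]
Step 2: The number of values is n = 7.
Step 3: Since n is odd, the median is the middle value at position 4: 11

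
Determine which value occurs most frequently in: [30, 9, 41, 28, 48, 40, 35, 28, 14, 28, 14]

28

Step 1: Count the frequency of each value:
  9: appears 1 time(s)
  14: appears 2 time(s)
  28: appears 3 time(s)
  30: appears 1 time(s)
  35: appears 1 time(s)
  40: appears 1 time(s)
  41: appears 1 time(s)
  48: appears 1 time(s)
Step 2: The value 28 appears most frequently (3 times).
Step 3: Mode = 28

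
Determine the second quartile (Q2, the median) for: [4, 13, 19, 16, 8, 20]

14.5

Step 1: Sort the data: [4, 8, 13, 16, 19, 20]
Step 2: n = 6
Step 3: Q2 is the median. Since n is even, it is the average of the values at positions 3 and 4:
  Q2 = (13 + 16) / 2 = 14.5
Step 4: Q2 = 14.5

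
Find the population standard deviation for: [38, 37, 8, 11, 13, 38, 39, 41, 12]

13.8082

Step 1: Compute the mean: 26.3333
Step 2: Sum of squared deviations from the mean: 1716
Step 3: Population variance = 1716 / 9 = 190.6667
Step 4: Standard deviation = sqrt(190.6667) = 13.8082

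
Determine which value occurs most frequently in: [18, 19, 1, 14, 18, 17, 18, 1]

18

Step 1: Count the frequency of each value:
  1: appears 2 time(s)
  14: appears 1 time(s)
  17: appears 1 time(s)
  18: appears 3 time(s)
  19: appears 1 time(s)
Step 2: The value 18 appears most frequently (3 times).
Step 3: Mode = 18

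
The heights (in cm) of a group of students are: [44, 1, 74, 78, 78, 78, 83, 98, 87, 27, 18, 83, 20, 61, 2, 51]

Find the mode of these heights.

78

Step 1: Count the frequency of each value:
  1: appears 1 time(s)
  2: appears 1 time(s)
  18: appears 1 time(s)
  20: appears 1 time(s)
  27: appears 1 time(s)
  44: appears 1 time(s)
  51: appears 1 time(s)
  61: appears 1 time(s)
  74: appears 1 time(s)
  78: appears 3 time(s)
  83: appears 2 time(s)
  87: appears 1 time(s)
  98: appears 1 time(s)
Step 2: The value 78 appears most frequently (3 times).
Step 3: Mode = 78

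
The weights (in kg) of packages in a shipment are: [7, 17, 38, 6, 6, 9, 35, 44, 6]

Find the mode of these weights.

6

Step 1: Count the frequency of each value:
  6: appears 3 time(s)
  7: appears 1 time(s)
  9: appears 1 time(s)
  17: appears 1 time(s)
  35: appears 1 time(s)
  38: appears 1 time(s)
  44: appears 1 time(s)
Step 2: The value 6 appears most frequently (3 times).
Step 3: Mode = 6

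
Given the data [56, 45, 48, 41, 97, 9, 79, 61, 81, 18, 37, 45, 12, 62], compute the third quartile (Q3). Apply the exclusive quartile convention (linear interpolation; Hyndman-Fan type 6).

66.25

Step 1: Sort the data: [9, 12, 18, 37, 41, 45, 45, 48, 56, 61, 62, 79, 81, 97]
Step 2: n = 14
Step 3: Using the exclusive quartile method:
  Q1 = 32.25
  Q2 (median) = 46.5
  Q3 = 66.25
  IQR = Q3 - Q1 = 66.25 - 32.25 = 34
Step 4: Q3 = 66.25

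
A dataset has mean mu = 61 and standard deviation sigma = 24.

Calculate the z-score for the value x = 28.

-1.375

Step 1: Recall the z-score formula: z = (x - mu) / sigma
Step 2: Substitute values: z = (28 - 61) / 24
Step 3: z = -33 / 24 = -1.375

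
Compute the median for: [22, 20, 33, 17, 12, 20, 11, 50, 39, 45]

21

Step 1: Sort the data in ascending order: [11, 12, 17, 20, 20, 22, 33, 39, 45, 50]
Step 2: The number of values is n = 10.
Step 3: Since n is even, the median is the average of positions 5 and 6:
  Median = (20 + 22) / 2 = 21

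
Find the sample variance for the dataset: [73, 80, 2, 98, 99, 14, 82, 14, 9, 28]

1579.8778

Step 1: Compute the mean: (73 + 80 + 2 + 98 + 99 + 14 + 82 + 14 + 9 + 28) / 10 = 49.9
Step 2: Compute squared deviations from the mean:
  (73 - 49.9)^2 = 533.61
  (80 - 49.9)^2 = 906.01
  (2 - 49.9)^2 = 2294.41
  (98 - 49.9)^2 = 2313.61
  (99 - 49.9)^2 = 2410.81
  (14 - 49.9)^2 = 1288.81
  (82 - 49.9)^2 = 1030.41
  (14 - 49.9)^2 = 1288.81
  (9 - 49.9)^2 = 1672.81
  (28 - 49.9)^2 = 479.61
Step 3: Sum of squared deviations = 14218.9
Step 4: Sample variance = 14218.9 / 9 = 1579.8778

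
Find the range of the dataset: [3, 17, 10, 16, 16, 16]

14

Step 1: Identify the maximum value: max = 17
Step 2: Identify the minimum value: min = 3
Step 3: Range = max - min = 17 - 3 = 14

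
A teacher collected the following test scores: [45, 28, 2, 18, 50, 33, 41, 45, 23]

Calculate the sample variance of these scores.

242

Step 1: Compute the mean: (45 + 28 + 2 + 18 + 50 + 33 + 41 + 45 + 23) / 9 = 31.6667
Step 2: Compute squared deviations from the mean:
  (45 - 31.6667)^2 = 177.7778
  (28 - 31.6667)^2 = 13.4444
  (2 - 31.6667)^2 = 880.1111
  (18 - 31.6667)^2 = 186.7778
  (50 - 31.6667)^2 = 336.1111
  (33 - 31.6667)^2 = 1.7778
  (41 - 31.6667)^2 = 87.1111
  (45 - 31.6667)^2 = 177.7778
  (23 - 31.6667)^2 = 75.1111
Step 3: Sum of squared deviations = 1936
Step 4: Sample variance = 1936 / 8 = 242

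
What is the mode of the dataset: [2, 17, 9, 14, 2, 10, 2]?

2

Step 1: Count the frequency of each value:
  2: appears 3 time(s)
  9: appears 1 time(s)
  10: appears 1 time(s)
  14: appears 1 time(s)
  17: appears 1 time(s)
Step 2: The value 2 appears most frequently (3 times).
Step 3: Mode = 2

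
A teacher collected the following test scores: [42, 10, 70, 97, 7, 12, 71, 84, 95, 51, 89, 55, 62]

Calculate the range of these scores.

90

Step 1: Identify the maximum value: max = 97
Step 2: Identify the minimum value: min = 7
Step 3: Range = max - min = 97 - 7 = 90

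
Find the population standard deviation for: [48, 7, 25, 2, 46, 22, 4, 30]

16.83

Step 1: Compute the mean: 23
Step 2: Sum of squared deviations from the mean: 2266
Step 3: Population variance = 2266 / 8 = 283.25
Step 4: Standard deviation = sqrt(283.25) = 16.83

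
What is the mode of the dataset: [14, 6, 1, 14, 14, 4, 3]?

14

Step 1: Count the frequency of each value:
  1: appears 1 time(s)
  3: appears 1 time(s)
  4: appears 1 time(s)
  6: appears 1 time(s)
  14: appears 3 time(s)
Step 2: The value 14 appears most frequently (3 times).
Step 3: Mode = 14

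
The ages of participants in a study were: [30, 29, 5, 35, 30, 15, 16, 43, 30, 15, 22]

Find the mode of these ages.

30

Step 1: Count the frequency of each value:
  5: appears 1 time(s)
  15: appears 2 time(s)
  16: appears 1 time(s)
  22: appears 1 time(s)
  29: appears 1 time(s)
  30: appears 3 time(s)
  35: appears 1 time(s)
  43: appears 1 time(s)
Step 2: The value 30 appears most frequently (3 times).
Step 3: Mode = 30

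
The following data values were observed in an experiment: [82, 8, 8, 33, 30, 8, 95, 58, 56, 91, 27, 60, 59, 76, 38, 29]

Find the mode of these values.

8

Step 1: Count the frequency of each value:
  8: appears 3 time(s)
  27: appears 1 time(s)
  29: appears 1 time(s)
  30: appears 1 time(s)
  33: appears 1 time(s)
  38: appears 1 time(s)
  56: appears 1 time(s)
  58: appears 1 time(s)
  59: appears 1 time(s)
  60: appears 1 time(s)
  76: appears 1 time(s)
  82: appears 1 time(s)
  91: appears 1 time(s)
  95: appears 1 time(s)
Step 2: The value 8 appears most frequently (3 times).
Step 3: Mode = 8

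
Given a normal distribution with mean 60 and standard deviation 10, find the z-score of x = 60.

0

Step 1: Recall the z-score formula: z = (x - mu) / sigma
Step 2: Substitute values: z = (60 - 60) / 10
Step 3: z = 0 / 10 = 0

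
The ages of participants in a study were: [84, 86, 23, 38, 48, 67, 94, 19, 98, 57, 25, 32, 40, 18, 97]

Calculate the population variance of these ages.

850.9956

Step 1: Compute the mean: (84 + 86 + 23 + 38 + 48 + 67 + 94 + 19 + 98 + 57 + 25 + 32 + 40 + 18 + 97) / 15 = 55.0667
Step 2: Compute squared deviations from the mean:
  (84 - 55.0667)^2 = 837.1378
  (86 - 55.0667)^2 = 956.8711
  (23 - 55.0667)^2 = 1028.2711
  (38 - 55.0667)^2 = 291.2711
  (48 - 55.0667)^2 = 49.9378
  (67 - 55.0667)^2 = 142.4044
  (94 - 55.0667)^2 = 1515.8044
  (19 - 55.0667)^2 = 1300.8044
  (98 - 55.0667)^2 = 1843.2711
  (57 - 55.0667)^2 = 3.7378
  (25 - 55.0667)^2 = 904.0044
  (32 - 55.0667)^2 = 532.0711
  (40 - 55.0667)^2 = 227.0044
  (18 - 55.0667)^2 = 1373.9378
  (97 - 55.0667)^2 = 1758.4044
Step 3: Sum of squared deviations = 12764.9333
Step 4: Population variance = 12764.9333 / 15 = 850.9956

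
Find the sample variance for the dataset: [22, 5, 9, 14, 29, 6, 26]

96.4762

Step 1: Compute the mean: (22 + 5 + 9 + 14 + 29 + 6 + 26) / 7 = 15.8571
Step 2: Compute squared deviations from the mean:
  (22 - 15.8571)^2 = 37.7347
  (5 - 15.8571)^2 = 117.8776
  (9 - 15.8571)^2 = 47.0204
  (14 - 15.8571)^2 = 3.449
  (29 - 15.8571)^2 = 172.7347
  (6 - 15.8571)^2 = 97.1633
  (26 - 15.8571)^2 = 102.8776
Step 3: Sum of squared deviations = 578.8571
Step 4: Sample variance = 578.8571 / 6 = 96.4762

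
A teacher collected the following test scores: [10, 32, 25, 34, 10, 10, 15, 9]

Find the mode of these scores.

10

Step 1: Count the frequency of each value:
  9: appears 1 time(s)
  10: appears 3 time(s)
  15: appears 1 time(s)
  25: appears 1 time(s)
  32: appears 1 time(s)
  34: appears 1 time(s)
Step 2: The value 10 appears most frequently (3 times).
Step 3: Mode = 10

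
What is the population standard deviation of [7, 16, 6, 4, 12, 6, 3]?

4.3

Step 1: Compute the mean: 7.7143
Step 2: Sum of squared deviations from the mean: 129.4286
Step 3: Population variance = 129.4286 / 7 = 18.4898
Step 4: Standard deviation = sqrt(18.4898) = 4.3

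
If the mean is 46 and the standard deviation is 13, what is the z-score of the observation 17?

-2.2308

Step 1: Recall the z-score formula: z = (x - mu) / sigma
Step 2: Substitute values: z = (17 - 46) / 13
Step 3: z = -29 / 13 = -2.2308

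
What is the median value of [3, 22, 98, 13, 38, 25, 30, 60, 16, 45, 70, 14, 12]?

25

Step 1: Sort the data in ascending order: [3, 12, 13, 14, 16, 22, 25, 30, 38, 45, 60, 70, 98]
Step 2: The number of values is n = 13.
Step 3: Since n is odd, the median is the middle value at position 7: 25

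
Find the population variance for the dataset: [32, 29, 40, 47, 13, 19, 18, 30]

116.25

Step 1: Compute the mean: (32 + 29 + 40 + 47 + 13 + 19 + 18 + 30) / 8 = 28.5
Step 2: Compute squared deviations from the mean:
  (32 - 28.5)^2 = 12.25
  (29 - 28.5)^2 = 0.25
  (40 - 28.5)^2 = 132.25
  (47 - 28.5)^2 = 342.25
  (13 - 28.5)^2 = 240.25
  (19 - 28.5)^2 = 90.25
  (18 - 28.5)^2 = 110.25
  (30 - 28.5)^2 = 2.25
Step 3: Sum of squared deviations = 930
Step 4: Population variance = 930 / 8 = 116.25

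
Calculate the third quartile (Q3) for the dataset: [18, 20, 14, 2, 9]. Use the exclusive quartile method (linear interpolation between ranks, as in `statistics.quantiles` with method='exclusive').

19

Step 1: Sort the data: [2, 9, 14, 18, 20]
Step 2: n = 5
Step 3: Using the exclusive quartile method:
  Q1 = 5.5
  Q2 (median) = 14
  Q3 = 19
  IQR = Q3 - Q1 = 19 - 5.5 = 13.5
Step 4: Q3 = 19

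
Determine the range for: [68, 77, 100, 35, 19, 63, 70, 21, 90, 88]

81

Step 1: Identify the maximum value: max = 100
Step 2: Identify the minimum value: min = 19
Step 3: Range = max - min = 100 - 19 = 81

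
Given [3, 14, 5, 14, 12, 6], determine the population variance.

20

Step 1: Compute the mean: (3 + 14 + 5 + 14 + 12 + 6) / 6 = 9
Step 2: Compute squared deviations from the mean:
  (3 - 9)^2 = 36
  (14 - 9)^2 = 25
  (5 - 9)^2 = 16
  (14 - 9)^2 = 25
  (12 - 9)^2 = 9
  (6 - 9)^2 = 9
Step 3: Sum of squared deviations = 120
Step 4: Population variance = 120 / 6 = 20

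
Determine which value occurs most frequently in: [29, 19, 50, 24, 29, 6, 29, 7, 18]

29

Step 1: Count the frequency of each value:
  6: appears 1 time(s)
  7: appears 1 time(s)
  18: appears 1 time(s)
  19: appears 1 time(s)
  24: appears 1 time(s)
  29: appears 3 time(s)
  50: appears 1 time(s)
Step 2: The value 29 appears most frequently (3 times).
Step 3: Mode = 29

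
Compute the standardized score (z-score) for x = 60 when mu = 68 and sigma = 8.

-1

Step 1: Recall the z-score formula: z = (x - mu) / sigma
Step 2: Substitute values: z = (60 - 68) / 8
Step 3: z = -8 / 8 = -1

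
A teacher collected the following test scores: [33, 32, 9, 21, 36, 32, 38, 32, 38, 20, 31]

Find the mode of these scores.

32

Step 1: Count the frequency of each value:
  9: appears 1 time(s)
  20: appears 1 time(s)
  21: appears 1 time(s)
  31: appears 1 time(s)
  32: appears 3 time(s)
  33: appears 1 time(s)
  36: appears 1 time(s)
  38: appears 2 time(s)
Step 2: The value 32 appears most frequently (3 times).
Step 3: Mode = 32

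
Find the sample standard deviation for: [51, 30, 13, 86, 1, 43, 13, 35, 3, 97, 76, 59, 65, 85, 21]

31.8819

Step 1: Compute the mean: 45.2
Step 2: Sum of squared deviations from the mean: 14230.4
Step 3: Sample variance = 14230.4 / 14 = 1016.4571
Step 4: Standard deviation = sqrt(1016.4571) = 31.8819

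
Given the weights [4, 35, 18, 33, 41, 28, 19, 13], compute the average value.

23.875

Step 1: Sum all values: 4 + 35 + 18 + 33 + 41 + 28 + 19 + 13 = 191
Step 2: Count the number of values: n = 8
Step 3: Mean = sum / n = 191 / 8 = 23.875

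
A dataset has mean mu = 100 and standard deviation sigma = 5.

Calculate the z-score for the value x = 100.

0

Step 1: Recall the z-score formula: z = (x - mu) / sigma
Step 2: Substitute values: z = (100 - 100) / 5
Step 3: z = 0 / 5 = 0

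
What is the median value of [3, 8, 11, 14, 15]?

11

Step 1: Sort the data in ascending order: [3, 8, 11, 14, 15]
Step 2: The number of values is n = 5.
Step 3: Since n is odd, the median is the middle value at position 3: 11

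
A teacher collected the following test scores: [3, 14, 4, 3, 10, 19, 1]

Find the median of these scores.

4

Step 1: Sort the data in ascending order: [1, 3, 3, 4, 10, 14, 19]
Step 2: The number of values is n = 7.
Step 3: Since n is odd, the median is the middle value at position 4: 4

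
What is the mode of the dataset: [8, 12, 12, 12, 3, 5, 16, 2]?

12

Step 1: Count the frequency of each value:
  2: appears 1 time(s)
  3: appears 1 time(s)
  5: appears 1 time(s)
  8: appears 1 time(s)
  12: appears 3 time(s)
  16: appears 1 time(s)
Step 2: The value 12 appears most frequently (3 times).
Step 3: Mode = 12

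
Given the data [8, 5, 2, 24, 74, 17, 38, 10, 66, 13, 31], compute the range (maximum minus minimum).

72

Step 1: Identify the maximum value: max = 74
Step 2: Identify the minimum value: min = 2
Step 3: Range = max - min = 74 - 2 = 72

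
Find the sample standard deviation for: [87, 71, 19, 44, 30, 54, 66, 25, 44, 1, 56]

25.1429

Step 1: Compute the mean: 45.1818
Step 2: Sum of squared deviations from the mean: 6321.6364
Step 3: Sample variance = 6321.6364 / 10 = 632.1636
Step 4: Standard deviation = sqrt(632.1636) = 25.1429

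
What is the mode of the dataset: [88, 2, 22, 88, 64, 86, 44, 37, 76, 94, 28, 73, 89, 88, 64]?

88

Step 1: Count the frequency of each value:
  2: appears 1 time(s)
  22: appears 1 time(s)
  28: appears 1 time(s)
  37: appears 1 time(s)
  44: appears 1 time(s)
  64: appears 2 time(s)
  73: appears 1 time(s)
  76: appears 1 time(s)
  86: appears 1 time(s)
  88: appears 3 time(s)
  89: appears 1 time(s)
  94: appears 1 time(s)
Step 2: The value 88 appears most frequently (3 times).
Step 3: Mode = 88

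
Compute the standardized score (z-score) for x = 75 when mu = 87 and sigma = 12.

-1

Step 1: Recall the z-score formula: z = (x - mu) / sigma
Step 2: Substitute values: z = (75 - 87) / 12
Step 3: z = -12 / 12 = -1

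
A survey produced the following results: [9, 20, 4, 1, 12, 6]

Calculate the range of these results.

19

Step 1: Identify the maximum value: max = 20
Step 2: Identify the minimum value: min = 1
Step 3: Range = max - min = 20 - 1 = 19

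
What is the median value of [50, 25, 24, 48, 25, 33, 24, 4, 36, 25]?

25

Step 1: Sort the data in ascending order: [4, 24, 24, 25, 25, 25, 33, 36, 48, 50]
Step 2: The number of values is n = 10.
Step 3: Since n is even, the median is the average of positions 5 and 6:
  Median = (25 + 25) / 2 = 25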